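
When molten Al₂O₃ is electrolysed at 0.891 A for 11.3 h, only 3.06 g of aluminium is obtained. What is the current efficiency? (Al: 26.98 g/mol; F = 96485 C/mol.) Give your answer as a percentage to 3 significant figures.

Q = 0.891 × 40680 = 36250 C
n(e⁻) = 36250 / 96485 = 0.3757 mol
Al³⁺ + 3e⁻ → Al, so theoretical n(Al) = 0.1252 mol → 3.378 g
Efficiency = 3.06 / 3.378 = 0.9059 = 90.6%

90.6%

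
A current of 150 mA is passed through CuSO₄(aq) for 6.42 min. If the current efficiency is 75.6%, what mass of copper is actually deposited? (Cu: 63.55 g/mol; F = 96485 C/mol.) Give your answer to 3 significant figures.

0.0144 g

Q = 0.150 × 385.2 = 57.78 C
n(e⁻) = 57.78 / 96485 = 5.988×10^-4 mol
Cu²⁺ + 2e⁻ → Cu, so theoretical m(Cu) = 2.994×10^-4 × 63.55 = 0.01903 g
Actual mass = 75.6% × 0.01903 = 0.0144 g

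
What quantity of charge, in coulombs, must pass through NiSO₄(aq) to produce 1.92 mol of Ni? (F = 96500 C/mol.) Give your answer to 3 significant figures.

3.71×10^5 C

Ni²⁺ + 2e⁻ → Ni, so n(e⁻) = 2 × 1.92 = 3.840 mol
Q = 3.840 × 96500 = 3.706×10^5 C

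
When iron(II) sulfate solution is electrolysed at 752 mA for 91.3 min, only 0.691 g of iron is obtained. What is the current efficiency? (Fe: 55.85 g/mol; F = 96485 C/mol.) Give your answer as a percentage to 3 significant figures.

Q = 0.752 × 5478 = 4119 C
n(e⁻) = 4119 / 96485 = 0.04269 mol
Fe²⁺ + 2e⁻ → Fe, so theoretical n(Fe) = 0.02135 mol → 1.192 g
Efficiency = 0.691 / 1.192 = 0.5797 = 58.0%

58.0%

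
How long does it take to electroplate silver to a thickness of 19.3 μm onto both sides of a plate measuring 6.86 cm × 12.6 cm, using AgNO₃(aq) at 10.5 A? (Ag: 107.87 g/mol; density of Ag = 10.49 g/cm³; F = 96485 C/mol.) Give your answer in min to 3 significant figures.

Plated area = 2 × 6.86 × 12.6 = 172.9 cm²
Volume = 172.9 × 19.3×10⁻⁴ cm = 0.3337 cm³
m(Ag) = 0.3337 × 10.49 = 3.501 g
n(Ag) = 3.501 / 107.87 = 0.03246 mol; n(e⁻) = 0.03246 mol
Q = 0.03246 × 96485 = 3132 C
t = 3132 / 10.5 = 298.3 s = 4.97 min

4.97 min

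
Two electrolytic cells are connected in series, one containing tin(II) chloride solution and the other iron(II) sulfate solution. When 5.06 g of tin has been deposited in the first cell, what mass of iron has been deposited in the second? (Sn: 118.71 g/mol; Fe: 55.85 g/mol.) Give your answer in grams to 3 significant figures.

2.38 g

n(Sn) = 5.06 / 118.71 = 0.04262 mol
Sn²⁺ + 2e⁻ → Sn, so n(e⁻) = 2 × 0.04262 = 0.08524 mol
Same current for the same time ⇒ same n(e⁻) = 0.08524 mol in both cells.
Fe²⁺ + 2e⁻ → Fe, so n(Fe) = 0.08524 / 2 = 0.04262 mol
m(Fe) = 0.04262 × 55.85 = 2.38 g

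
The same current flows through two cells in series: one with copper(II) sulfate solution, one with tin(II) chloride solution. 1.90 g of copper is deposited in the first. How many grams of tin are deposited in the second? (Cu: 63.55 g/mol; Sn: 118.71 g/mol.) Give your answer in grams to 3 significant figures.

3.55 g

n(Cu) = 1.90 / 63.55 = 0.02990 mol
Cu²⁺ + 2e⁻ → Cu, so n(e⁻) = 2 × 0.02990 = 0.05980 mol
The cells are in series, so the same charge (and hence the same n(e⁻) = 0.05980 mol) passes through both.
Sn²⁺ + 2e⁻ → Sn, so n(Sn) = 0.05980 / 2 = 0.02990 mol
m(Sn) = 0.02990 × 118.71 = 3.55 g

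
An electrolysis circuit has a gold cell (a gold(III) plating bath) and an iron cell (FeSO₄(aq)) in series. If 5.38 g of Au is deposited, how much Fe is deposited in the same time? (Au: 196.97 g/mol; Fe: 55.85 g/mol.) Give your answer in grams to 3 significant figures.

n(Au) = 5.38 / 196.97 = 0.02731 mol
Au³⁺ + 3e⁻ → Au, so n(e⁻) = 3 × 0.02731 = 0.08193 mol
Same current for the same time ⇒ same n(e⁻) = 0.08193 mol in both cells.
Fe²⁺ + 2e⁻ → Fe, so n(Fe) = 0.08193 / 2 = 0.04097 mol
m(Fe) = 0.04097 × 55.85 = 2.29 g

2.29 g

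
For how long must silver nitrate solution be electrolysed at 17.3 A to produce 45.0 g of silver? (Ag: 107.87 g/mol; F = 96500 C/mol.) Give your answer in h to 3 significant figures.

n(Ag) = 45.0 / 107.87 = 0.4172 mol
Ag⁺ + e⁻ → Ag, so n(e⁻) = 0.4172 mol
Q = 0.4172 × 96500 = 40260 C
t = Q / I = 40260 / 17.3 = 2327 s = 0.646 h

0.646 h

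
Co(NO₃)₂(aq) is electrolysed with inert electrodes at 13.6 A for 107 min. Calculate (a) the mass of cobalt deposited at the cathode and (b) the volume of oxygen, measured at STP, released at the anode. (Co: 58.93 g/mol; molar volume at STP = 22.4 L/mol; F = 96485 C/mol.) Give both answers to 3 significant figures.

26.7 g Co; 5.07 L O₂

Q = 13.6 × 6420 = 87310 C; n(e⁻) = 87310 / 96485 = 0.9049 mol
Cathode: Co²⁺ + 2e⁻ → Co → n(Co) = 0.9049/2 = 0.4525 mol → 26.7 g
Anode: 2H₂O → O₂ + 4H⁺ + 4e⁻ → n(O₂) = 0.9049/4 = 0.2262 mol → 5.07 L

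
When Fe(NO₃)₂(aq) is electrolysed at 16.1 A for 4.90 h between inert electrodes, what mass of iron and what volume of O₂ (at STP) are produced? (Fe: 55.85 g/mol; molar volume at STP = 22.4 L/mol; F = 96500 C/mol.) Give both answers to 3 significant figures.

Q = 16.1 × 17640 = 2.840×10^5 C; n(e⁻) = 2.840×10^5 / 96500 = 2.943 mol
Cathode: Fe²⁺ + 2e⁻ → Fe → n(Fe) = 2.943/2 = 1.472 mol → 82.2 g
Anode: 2H₂O → O₂ + 4H⁺ + 4e⁻ → n(O₂) = 2.943/4 = 0.7358 mol → 16.5 L

82.2 g Fe; 16.5 L O₂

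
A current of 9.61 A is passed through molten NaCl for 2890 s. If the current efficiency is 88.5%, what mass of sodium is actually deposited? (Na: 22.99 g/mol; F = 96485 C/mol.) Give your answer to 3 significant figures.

Q = 9.61 × 2890 = 27770 C
n(e⁻) = 27770 / 96485 = 0.2878 mol
Na⁺ + e⁻ → Na, so theoretical m(Na) = 0.2878 × 22.99 = 6.617 g
Actual mass = 88.5% × 6.617 = 5.86 g

5.86 g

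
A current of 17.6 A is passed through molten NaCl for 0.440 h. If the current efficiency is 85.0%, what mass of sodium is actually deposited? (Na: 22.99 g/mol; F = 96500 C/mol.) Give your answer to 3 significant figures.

Q = 17.6 × 1584 = 27880 C
n(e⁻) = 27880 / 96500 = 0.2889 mol
Na⁺ + e⁻ → Na, so theoretical m(Na) = 0.2889 × 22.99 = 6.642 g
Actual mass = 85.0% × 6.642 = 5.65 g

5.65 g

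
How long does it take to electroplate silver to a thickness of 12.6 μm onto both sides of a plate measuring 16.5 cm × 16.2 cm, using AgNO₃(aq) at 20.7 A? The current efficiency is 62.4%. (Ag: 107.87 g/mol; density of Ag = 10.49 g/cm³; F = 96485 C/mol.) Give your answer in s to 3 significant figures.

Plated area = 2 × 16.5 × 16.2 = 534.6 cm²
Volume = 534.6 × 12.6×10⁻⁴ cm = 0.6736 cm³
m(Ag) = 0.6736 × 10.49 = 7.066 g
n(Ag) = 7.066 / 107.87 = 0.06550 mol; n(e⁻) = 0.06550 mol
Q = 0.06550 × 96485 / 0.624 = 10130 C
t = 10130 / 20.7 = 489.4 s

489 s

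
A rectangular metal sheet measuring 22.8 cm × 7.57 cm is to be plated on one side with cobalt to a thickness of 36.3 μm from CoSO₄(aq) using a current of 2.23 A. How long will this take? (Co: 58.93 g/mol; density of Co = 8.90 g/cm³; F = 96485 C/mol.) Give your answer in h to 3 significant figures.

2.27 h

Plated area = 22.8 × 7.57 = 172.6 cm²
Volume = 172.6 × 36.3×10⁻⁴ cm = 0.6265 cm³
m(Co) = 0.6265 × 8.90 = 5.576 g
n(Co) = 5.576 / 58.93 = 0.09462 mol; n(e⁻) = 2 × 0.09462 = 0.1892 mol
Q = 0.1892 × 96485 = 18250 C
t = 18250 / 2.23 = 8184 s = 2.27 h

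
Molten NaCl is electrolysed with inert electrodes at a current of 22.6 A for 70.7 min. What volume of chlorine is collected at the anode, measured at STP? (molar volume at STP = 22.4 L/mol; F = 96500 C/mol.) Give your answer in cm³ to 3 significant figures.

11100 cm³

Q = 22.6 A × 4242 s = 95870 C
Moles of electrons = 95870 / 96500 = 0.9935 mol
2Cl⁻ → Cl₂ + 2e⁻, so n(Cl₂) = 0.9935 / 2 = 0.4968 mol
V = 0.4968 × 22.4 = 11.13 L
= 11100 cm³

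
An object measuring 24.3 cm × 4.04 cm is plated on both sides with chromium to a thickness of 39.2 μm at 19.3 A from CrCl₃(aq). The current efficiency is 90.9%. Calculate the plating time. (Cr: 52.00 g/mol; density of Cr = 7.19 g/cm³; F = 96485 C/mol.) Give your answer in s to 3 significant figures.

1760 s

Plated area = 2 × 24.3 × 4.04 = 196.3 cm²
Volume = 196.3 × 39.2×10⁻⁴ cm = 0.7695 cm³
m(Cr) = 0.7695 × 7.19 = 5.533 g
n(Cr) = 5.533 / 52.00 = 0.1064 mol; n(e⁻) = 3 × 0.1064 = 0.3192 mol
Q = 0.3192 × 96485 / 0.909 = 33880 C
t = 33880 / 19.3 = 1755 s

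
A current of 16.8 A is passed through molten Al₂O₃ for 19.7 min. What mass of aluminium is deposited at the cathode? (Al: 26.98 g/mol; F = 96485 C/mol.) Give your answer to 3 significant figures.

Q = It = 16.8 × 1182 = 19860 C
n(e⁻) = Q/F = 19860/96485 = 0.2058 mol
Al³⁺ + 3e⁻ → Al, so n(Al) = 0.2058 / 3 = 0.06860 mol
m = 0.06860 × 26.98 = 1.85 g

1.85 g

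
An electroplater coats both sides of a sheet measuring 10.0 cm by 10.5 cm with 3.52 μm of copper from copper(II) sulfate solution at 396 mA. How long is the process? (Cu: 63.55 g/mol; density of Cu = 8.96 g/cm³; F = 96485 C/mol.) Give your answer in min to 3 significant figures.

Plated area = 2 × 10.0 × 10.5 = 210.0 cm²
Volume = 210.0 × 3.52×10⁻⁴ cm = 0.07392 cm³
m(Cu) = 0.07392 × 8.96 = 0.6623 g
n(Cu) = 0.6623 / 63.55 = 0.01042 mol; n(e⁻) = 2 × 0.01042 = 0.02084 mol
Q = 0.02084 × 96485 = 2011 C
t = 2011 / 0.396 = 5078 s = 84.6 min

84.6 min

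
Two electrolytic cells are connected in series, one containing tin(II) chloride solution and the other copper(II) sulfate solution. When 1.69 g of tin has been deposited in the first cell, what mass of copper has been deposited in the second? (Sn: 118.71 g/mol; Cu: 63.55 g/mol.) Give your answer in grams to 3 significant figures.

0.905 g

n(Sn) = 1.69 / 118.71 = 0.01424 mol
Sn²⁺ + 2e⁻ → Sn, so n(e⁻) = 2 × 0.01424 = 0.02848 mol
Same current for the same time ⇒ same n(e⁻) = 0.02848 mol in both cells.
Cu²⁺ + 2e⁻ → Cu, so n(Cu) = 0.02848 / 2 = 0.01424 mol
m(Cu) = 0.01424 × 63.55 = 0.905 g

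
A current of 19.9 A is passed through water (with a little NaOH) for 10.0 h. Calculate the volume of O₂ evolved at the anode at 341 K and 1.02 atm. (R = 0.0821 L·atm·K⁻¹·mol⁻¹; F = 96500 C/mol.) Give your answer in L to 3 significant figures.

50.9 L

Q = It = 19.9 × 36000 = 7.164×10^5 C
Moles of electrons = 7.164×10^5 / 96500 = 7.424 mol
2H₂O → O₂ + 4H⁺ + 4e⁻, so n(O₂) = 7.424 / 4 = 1.856 mol
V = nRT/P = 1.856 × 0.0821 × 341 / 1.02 = 50.94 L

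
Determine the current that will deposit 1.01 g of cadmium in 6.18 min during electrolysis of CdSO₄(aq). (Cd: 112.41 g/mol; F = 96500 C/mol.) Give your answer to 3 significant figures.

4.68 A

n(Cd) = 1.01 / 112.41 = 0.008985 mol
Cd²⁺ + 2e⁻ → Cd, so n(e⁻) = 2 × 0.008985 = 0.01797 mol
Q = 0.01797 × 96500 = 1734 C
I = Q / t = 1734 / 370.8 s = 4.68 A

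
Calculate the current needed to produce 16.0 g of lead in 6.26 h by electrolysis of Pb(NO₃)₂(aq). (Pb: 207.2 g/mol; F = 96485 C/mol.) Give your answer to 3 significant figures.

n(Pb) = 16.0 / 207.2 = 0.07722 mol
Pb²⁺ + 2e⁻ → Pb, so n(e⁻) = 2 × 0.07722 = 0.1544 mol
Q = 0.1544 × 96485 = 14900 C
I = Q / t = 14900 / 22536 s = 0.661 A

0.661 A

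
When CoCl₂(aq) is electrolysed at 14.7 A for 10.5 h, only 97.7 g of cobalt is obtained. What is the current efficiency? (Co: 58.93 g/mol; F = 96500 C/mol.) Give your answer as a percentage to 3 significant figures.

57.6%

Q = 14.7 × 37800 = 5.557×10^5 C
n(e⁻) = 5.557×10^5 / 96500 = 5.759 mol
Co²⁺ + 2e⁻ → Co, so theoretical n(Co) = 2.880 mol → 169.7 g
Efficiency = 97.7 / 169.7 = 0.5757 = 57.6%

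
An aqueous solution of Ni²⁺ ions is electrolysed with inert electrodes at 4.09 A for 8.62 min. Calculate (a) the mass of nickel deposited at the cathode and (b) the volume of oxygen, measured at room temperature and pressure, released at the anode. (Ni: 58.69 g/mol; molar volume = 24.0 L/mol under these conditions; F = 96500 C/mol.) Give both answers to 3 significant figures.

0.643 g Ni; 0.132 L O₂

Q = 4.09 × 517.2 = 2115 C; n(e⁻) = 2115 / 96500 = 0.02192 mol
Cathode: Ni²⁺ + 2e⁻ → Ni → n(Ni) = 0.02192/2 = 0.01096 mol → 0.643 g
Anode: 2H₂O → O₂ + 4H⁺ + 4e⁻ → n(O₂) = 0.02192/4 = 0.005480 mol → 0.132 L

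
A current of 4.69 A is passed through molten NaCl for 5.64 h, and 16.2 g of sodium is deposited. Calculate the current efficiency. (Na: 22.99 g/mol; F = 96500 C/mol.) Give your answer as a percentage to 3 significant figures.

Q = 4.69 × 20304 = 95230 C
n(e⁻) = 95230 / 96500 = 0.9868 mol
Na⁺ + e⁻ → Na, so theoretical n(Na) = 0.9868 mol → 22.69 g
Efficiency = 16.2 / 22.69 = 0.7140 = 71.4%

71.4%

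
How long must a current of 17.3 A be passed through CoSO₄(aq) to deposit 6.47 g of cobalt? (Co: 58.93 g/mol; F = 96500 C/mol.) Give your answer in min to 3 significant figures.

20.4 min

n(Co) = 6.47 / 58.93 = 0.1098 mol
Co²⁺ + 2e⁻ → Co, so n(e⁻) = 2 × 0.1098 = 0.2196 mol
Q = 0.2196 × 96500 = 21190 C
t = Q / I = 21190 / 17.3 = 1225 s = 20.4 min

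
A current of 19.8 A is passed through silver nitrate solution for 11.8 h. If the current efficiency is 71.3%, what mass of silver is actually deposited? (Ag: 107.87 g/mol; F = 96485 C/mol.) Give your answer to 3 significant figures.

Q = 19.8 × 42480 = 8.411×10^5 C
n(e⁻) = 8.411×10^5 / 96485 = 8.717 mol
Ag⁺ + e⁻ → Ag, so theoretical m(Ag) = 8.717 × 107.87 = 940.3 g
Actual mass = 71.3% × 940.3 = 670 g

670 g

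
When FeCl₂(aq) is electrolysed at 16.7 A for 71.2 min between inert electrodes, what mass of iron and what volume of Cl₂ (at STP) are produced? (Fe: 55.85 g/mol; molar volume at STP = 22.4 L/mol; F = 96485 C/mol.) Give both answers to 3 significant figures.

Q = 16.7 × 4272 = 71340 C; n(e⁻) = 71340 / 96485 = 0.7394 mol
Cathode: Fe²⁺ + 2e⁻ → Fe → n(Fe) = 0.7394/2 = 0.3697 mol → 20.6 g
Anode: 2Cl⁻ → Cl₂ + 2e⁻ → n(Cl₂) = 0.7394/2 = 0.3697 mol → 8.28 L

20.6 g Fe; 8.28 L Cl₂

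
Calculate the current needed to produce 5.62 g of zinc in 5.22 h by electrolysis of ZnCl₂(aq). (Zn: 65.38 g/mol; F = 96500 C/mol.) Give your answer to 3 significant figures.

0.883 A

n(Zn) = 5.62 / 65.38 = 0.08596 mol
Zn²⁺ + 2e⁻ → Zn, so n(e⁻) = 2 × 0.08596 = 0.1719 mol
Q = 0.1719 × 96500 = 16590 C
I = Q / t = 16590 / 18792 s = 0.883 A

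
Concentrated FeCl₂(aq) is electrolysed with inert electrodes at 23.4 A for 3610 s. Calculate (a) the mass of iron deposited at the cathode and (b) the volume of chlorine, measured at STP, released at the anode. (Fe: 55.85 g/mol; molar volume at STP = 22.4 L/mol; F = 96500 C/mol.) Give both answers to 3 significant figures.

Q = 23.4 × 3610 = 84470 C; n(e⁻) = 84470 / 96500 = 0.8753 mol
Cathode: Fe²⁺ + 2e⁻ → Fe → n(Fe) = 0.8753/2 = 0.4377 mol → 24.4 g
Anode: 2Cl⁻ → Cl₂ + 2e⁻ → n(Cl₂) = 0.8753/2 = 0.4377 mol → 9.80 L

24.4 g Fe; 9.80 L Cl₂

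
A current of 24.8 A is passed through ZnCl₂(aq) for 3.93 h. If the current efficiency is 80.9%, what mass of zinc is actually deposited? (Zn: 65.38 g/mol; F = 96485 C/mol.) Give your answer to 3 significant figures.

96.2 g

Q = 24.8 × 14148 = 3.509×10^5 C
n(e⁻) = 3.509×10^5 / 96485 = 3.637 mol
Zn²⁺ + 2e⁻ → Zn, so theoretical m(Zn) = 1.819 × 65.38 = 118.9 g
Actual mass = 80.9% × 118.9 = 96.2 g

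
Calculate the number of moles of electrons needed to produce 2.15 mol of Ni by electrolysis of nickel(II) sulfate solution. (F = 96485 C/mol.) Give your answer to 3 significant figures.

Ni²⁺ + 2e⁻ → Ni, so n(e⁻) = 2 × 2.15 = 4.300 mol

4.30 mol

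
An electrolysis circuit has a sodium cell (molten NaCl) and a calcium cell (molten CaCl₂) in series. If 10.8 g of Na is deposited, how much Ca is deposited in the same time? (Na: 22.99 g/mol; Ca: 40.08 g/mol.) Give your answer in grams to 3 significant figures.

9.41 g

n(Na) = 10.8 / 22.99 = 0.4698 mol
Na⁺ + e⁻ → Na, so n(e⁻) = 0.4698 mol
The cells are in series, so the same charge (and hence the same n(e⁻) = 0.4698 mol) passes through both.
Ca²⁺ + 2e⁻ → Ca, so n(Ca) = 0.4698 / 2 = 0.2349 mol
m(Ca) = 0.2349 × 40.08 = 9.41 g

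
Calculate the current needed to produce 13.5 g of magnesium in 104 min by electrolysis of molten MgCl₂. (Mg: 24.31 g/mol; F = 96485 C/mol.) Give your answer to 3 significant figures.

17.2 A

n(Mg) = 13.5 / 24.31 = 0.5553 mol
Mg²⁺ + 2e⁻ → Mg, so n(e⁻) = 2 × 0.5553 = 1.111 mol
Q = 1.111 × 96485 = 1.072×10^5 C
I = Q / t = 1.072×10^5 / 6240 s = 17.2 A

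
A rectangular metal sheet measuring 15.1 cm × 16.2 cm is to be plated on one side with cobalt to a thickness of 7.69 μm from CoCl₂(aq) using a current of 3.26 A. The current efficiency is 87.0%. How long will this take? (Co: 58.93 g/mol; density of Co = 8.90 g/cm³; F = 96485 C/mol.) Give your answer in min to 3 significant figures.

Plated area = 15.1 × 16.2 = 244.6 cm²
Volume = 244.6 × 7.69×10⁻⁴ cm = 0.1881 cm³
m(Co) = 0.1881 × 8.90 = 1.674 g
n(Co) = 1.674 / 58.93 = 0.02841 mol; n(e⁻) = 2 × 0.02841 = 0.05682 mol
Q = 0.05682 × 96485 / 0.870 = 6301 C
t = 6301 / 3.26 = 1933 s = 32.2 min

32.2 min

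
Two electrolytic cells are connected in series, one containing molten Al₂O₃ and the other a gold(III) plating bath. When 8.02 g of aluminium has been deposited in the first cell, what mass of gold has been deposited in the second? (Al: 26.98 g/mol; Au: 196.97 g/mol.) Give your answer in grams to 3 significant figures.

n(Al) = 8.02 / 26.98 = 0.2973 mol
Al³⁺ + 3e⁻ → Al, so n(e⁻) = 3 × 0.2973 = 0.8919 mol
The cells are in series, so the same charge (and hence the same n(e⁻) = 0.8919 mol) passes through both.
Au³⁺ + 3e⁻ → Au, so n(Au) = 0.8919 / 3 = 0.2973 mol
m(Au) = 0.2973 × 196.97 = 58.6 g

58.6 g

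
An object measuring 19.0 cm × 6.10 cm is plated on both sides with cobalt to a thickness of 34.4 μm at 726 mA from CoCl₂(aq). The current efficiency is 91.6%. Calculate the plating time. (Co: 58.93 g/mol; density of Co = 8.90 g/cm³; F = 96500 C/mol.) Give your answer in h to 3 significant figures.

9.71 h

Plated area = 2 × 19.0 × 6.10 = 231.8 cm²
Volume = 231.8 × 34.4×10⁻⁴ cm = 0.7974 cm³
m(Co) = 0.7974 × 8.90 = 7.097 g
n(Co) = 7.097 / 58.93 = 0.1204 mol; n(e⁻) = 2 × 0.1204 = 0.2408 mol
Q = 0.2408 × 96500 / 0.916 = 25370 C
t = 25370 / 0.726 = 34940 s = 9.71 h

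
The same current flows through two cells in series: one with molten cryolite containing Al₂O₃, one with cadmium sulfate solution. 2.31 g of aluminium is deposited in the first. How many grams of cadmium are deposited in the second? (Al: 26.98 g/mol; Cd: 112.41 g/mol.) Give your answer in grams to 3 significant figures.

14.4 g

n(Al) = 2.31 / 26.98 = 0.08562 mol
Al³⁺ + 3e⁻ → Al, so n(e⁻) = 3 × 0.08562 = 0.2569 mol
Same current for the same time ⇒ same n(e⁻) = 0.2569 mol in both cells.
Cd²⁺ + 2e⁻ → Cd, so n(Cd) = 0.2569 / 2 = 0.1285 mol
m(Cd) = 0.1285 × 112.41 = 14.4 g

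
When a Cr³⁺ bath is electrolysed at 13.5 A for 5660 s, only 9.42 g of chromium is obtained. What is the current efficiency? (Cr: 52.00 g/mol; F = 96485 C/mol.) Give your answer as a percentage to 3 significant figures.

68.6%

Q = 13.5 × 5660 = 76410 C
n(e⁻) = 76410 / 96485 = 0.7919 mol
Cr³⁺ + 3e⁻ → Cr, so theoretical n(Cr) = 0.2640 mol → 13.73 g
Efficiency = 9.42 / 13.73 = 0.6861 = 68.6%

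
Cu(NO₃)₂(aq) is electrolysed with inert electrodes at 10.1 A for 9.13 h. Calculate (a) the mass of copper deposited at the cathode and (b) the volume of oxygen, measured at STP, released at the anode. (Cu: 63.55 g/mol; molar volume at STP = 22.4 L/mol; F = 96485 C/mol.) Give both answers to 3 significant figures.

Q = 10.1 × 32868 = 3.320×10^5 C; n(e⁻) = 3.320×10^5 / 96485 = 3.441 mol
Cathode: Cu²⁺ + 2e⁻ → Cu → n(Cu) = 3.441/2 = 1.721 mol → 109 g
Anode: 2H₂O → O₂ + 4H⁺ + 4e⁻ → n(O₂) = 3.441/4 = 0.8603 mol → 19.3 L

109 g Cu; 19.3 L O₂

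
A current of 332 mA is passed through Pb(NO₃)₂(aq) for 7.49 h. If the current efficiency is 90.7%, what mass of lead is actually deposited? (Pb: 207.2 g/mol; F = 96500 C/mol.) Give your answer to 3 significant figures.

8.72 g

Q = 0.332 × 26964 = 8952 C
n(e⁻) = 8952 / 96500 = 0.09277 mol
Pb²⁺ + 2e⁻ → Pb, so theoretical m(Pb) = 0.04639 × 207.2 = 9.612 g
Actual mass = 90.7% × 9.612 = 8.72 g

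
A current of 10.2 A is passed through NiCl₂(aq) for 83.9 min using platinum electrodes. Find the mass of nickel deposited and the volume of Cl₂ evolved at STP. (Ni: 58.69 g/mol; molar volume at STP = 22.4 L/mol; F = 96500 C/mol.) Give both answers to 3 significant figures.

Q = 10.2 × 5034 = 51350 C; n(e⁻) = 51350 / 96500 = 0.5321 mol
Cathode: Ni²⁺ + 2e⁻ → Ni → n(Ni) = 0.5321/2 = 0.2661 mol → 15.6 g
Anode: 2Cl⁻ → Cl₂ + 2e⁻ → n(Cl₂) = 0.5321/2 = 0.2661 mol → 5.96 L

15.6 g Ni; 5.96 L Cl₂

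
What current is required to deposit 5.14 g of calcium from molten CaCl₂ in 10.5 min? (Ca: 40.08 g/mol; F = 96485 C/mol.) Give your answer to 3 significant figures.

39.3 A

n(Ca) = 5.14 / 40.08 = 0.1282 mol
Ca²⁺ + 2e⁻ → Ca, so n(e⁻) = 2 × 0.1282 = 0.2564 mol
Q = 0.2564 × 96485 = 24740 C
I = Q / t = 24740 / 630 s = 39.3 A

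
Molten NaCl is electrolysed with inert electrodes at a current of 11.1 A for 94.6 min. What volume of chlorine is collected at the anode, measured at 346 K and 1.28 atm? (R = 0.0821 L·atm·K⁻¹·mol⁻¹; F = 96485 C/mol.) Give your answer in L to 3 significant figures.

Q = It = 11.1 × 5676 = 63000 C
n(e⁻) = 63000 / 96485 = 0.6530 mol
2Cl⁻ → Cl₂ + 2e⁻, so n(Cl₂) = 0.6530 / 2 = 0.3265 mol
V = nRT/P = 0.3265 × 0.0821 × 346 / 1.28 = 7.246 L

7.25 L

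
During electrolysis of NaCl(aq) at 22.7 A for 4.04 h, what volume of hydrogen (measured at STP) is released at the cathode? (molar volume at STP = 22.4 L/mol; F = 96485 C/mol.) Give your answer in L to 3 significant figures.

38.3 L

Charge passed = 22.7 × 14544 = 3.301×10^5 C
n(e⁻) = Q/F = 3.301×10^5/96485 = 3.421 mol
2H⁺ + 2e⁻ → H₂, so n(H₂) = 3.421 / 2 = 1.711 mol
V = 1.711 × 22.4 = 38.33 L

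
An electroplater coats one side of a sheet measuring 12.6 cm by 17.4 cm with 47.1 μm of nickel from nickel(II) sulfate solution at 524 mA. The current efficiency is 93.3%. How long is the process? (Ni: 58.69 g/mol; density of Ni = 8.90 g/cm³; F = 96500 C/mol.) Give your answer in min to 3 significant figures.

Plated area = 12.6 × 17.4 = 219.2 cm²
Volume = 219.2 × 47.1×10⁻⁴ cm = 1.032 cm³
m(Ni) = 1.032 × 8.90 = 9.185 g
n(Ni) = 9.185 / 58.69 = 0.1565 mol; n(e⁻) = 2 × 0.1565 = 0.3130 mol
Q = 0.3130 × 96500 / 0.933 = 32370 C
t = 32370 / 0.524 = 61770 s = 1030 min

1030 min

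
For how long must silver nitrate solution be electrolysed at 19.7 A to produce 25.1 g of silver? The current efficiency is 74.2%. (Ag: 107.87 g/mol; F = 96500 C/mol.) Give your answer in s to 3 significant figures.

1540 s

n(Ag) = 25.1 / 107.87 = 0.2327 mol
Ag⁺ + e⁻ → Ag, so n(e⁻) = 0.2327 mol
Q = 0.2327 × 96500 / 0.742 = 30260 C
t = Q / I = 30260 / 19.7 = 1536 s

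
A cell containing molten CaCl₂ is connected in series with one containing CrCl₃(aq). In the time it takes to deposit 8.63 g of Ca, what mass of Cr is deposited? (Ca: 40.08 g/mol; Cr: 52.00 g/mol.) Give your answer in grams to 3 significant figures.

n(Ca) = 8.63 / 40.08 = 0.2153 mol
Ca²⁺ + 2e⁻ → Ca, so n(e⁻) = 2 × 0.2153 = 0.4306 mol
Same current for the same time ⇒ same n(e⁻) = 0.4306 mol in both cells.
Cr³⁺ + 3e⁻ → Cr, so n(Cr) = 0.4306 / 3 = 0.1435 mol
m(Cr) = 0.1435 × 52.00 = 7.46 g

7.46 g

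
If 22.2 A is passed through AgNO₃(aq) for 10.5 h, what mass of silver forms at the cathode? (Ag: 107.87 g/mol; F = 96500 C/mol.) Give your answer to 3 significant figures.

Charge passed = 22.2 × 37800 = 8.392×10^5 C
n(e⁻) = 8.392×10^5 / 96500 = 8.696 mol
Ag⁺ + e⁻ → Ag, so n(Ag) = 8.696 mol
m = 8.696 × 107.87 = 938 g

938 g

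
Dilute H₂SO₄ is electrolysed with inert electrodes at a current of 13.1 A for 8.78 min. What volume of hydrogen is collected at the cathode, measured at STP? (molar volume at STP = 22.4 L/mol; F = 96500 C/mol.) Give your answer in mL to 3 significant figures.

Q = It = 13.1 × 526.8 = 6901 C
n(e⁻) = Q/F = 6901/96500 = 0.07151 mol
2H⁺ + 2e⁻ → H₂, so n(H₂) = 0.07151 / 2 = 0.03576 mol
V = 0.03576 × 22.4 = 0.8010 L
= 801 mL

801 mL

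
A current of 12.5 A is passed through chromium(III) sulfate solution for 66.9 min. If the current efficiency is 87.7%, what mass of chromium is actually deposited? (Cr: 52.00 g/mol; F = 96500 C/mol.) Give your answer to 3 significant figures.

Q = 12.5 × 4014 = 50180 C
n(e⁻) = 50180 / 96500 = 0.5200 mol
Cr³⁺ + 3e⁻ → Cr, so theoretical m(Cr) = 0.1733 × 52.00 = 9.012 g
Actual mass = 87.7% × 9.012 = 7.90 g

7.90 g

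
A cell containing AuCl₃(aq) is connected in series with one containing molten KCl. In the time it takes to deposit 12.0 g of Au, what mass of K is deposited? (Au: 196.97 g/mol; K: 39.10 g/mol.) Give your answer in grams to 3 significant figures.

7.15 g

n(Au) = 12.0 / 196.97 = 0.06092 mol
Au³⁺ + 3e⁻ → Au, so n(e⁻) = 3 × 0.06092 = 0.1828 mol
Since the cells are in series, n(e⁻) in the K cell is also 0.1828 mol.
K⁺ + e⁻ → K, so n(K) = 0.1828 mol
m(K) = 0.1828 × 39.10 = 7.15 g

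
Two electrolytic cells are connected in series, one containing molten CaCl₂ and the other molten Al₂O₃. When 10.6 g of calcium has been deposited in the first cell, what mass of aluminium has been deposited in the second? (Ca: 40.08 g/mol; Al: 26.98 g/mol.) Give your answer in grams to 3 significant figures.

4.76 g

n(Ca) = 10.6 / 40.08 = 0.2645 mol
Ca²⁺ + 2e⁻ → Ca, so n(e⁻) = 2 × 0.2645 = 0.5290 mol
In series, the same 0.5290 mol of electrons flows through the second cell.
Al³⁺ + 3e⁻ → Al, so n(Al) = 0.5290 / 3 = 0.1763 mol
m(Al) = 0.1763 × 26.98 = 4.76 g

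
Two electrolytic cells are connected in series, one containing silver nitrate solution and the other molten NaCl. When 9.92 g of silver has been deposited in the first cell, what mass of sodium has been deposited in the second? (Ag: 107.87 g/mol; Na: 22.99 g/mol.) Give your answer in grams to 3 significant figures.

2.11 g

n(Ag) = 9.92 / 107.87 = 0.09196 mol
Ag⁺ + e⁻ → Ag, so n(e⁻) = 0.09196 mol
The cells are in series, so the same charge (and hence the same n(e⁻) = 0.09196 mol) passes through both.
Na⁺ + e⁻ → Na, so n(Na) = 0.09196 mol
m(Na) = 0.09196 × 22.99 = 2.11 g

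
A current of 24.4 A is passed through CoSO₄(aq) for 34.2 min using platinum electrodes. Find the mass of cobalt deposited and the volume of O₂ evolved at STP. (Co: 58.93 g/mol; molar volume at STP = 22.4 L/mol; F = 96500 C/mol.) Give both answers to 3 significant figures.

15.3 g Co; 2.91 L O₂

Q = 24.4 × 2052 = 50070 C; n(e⁻) = 50070 / 96500 = 0.5189 mol
Cathode: Co²⁺ + 2e⁻ → Co → n(Co) = 0.5189/2 = 0.2595 mol → 15.3 g
Anode: 2H₂O → O₂ + 4H⁺ + 4e⁻ → n(O₂) = 0.5189/4 = 0.1297 mol → 2.91 L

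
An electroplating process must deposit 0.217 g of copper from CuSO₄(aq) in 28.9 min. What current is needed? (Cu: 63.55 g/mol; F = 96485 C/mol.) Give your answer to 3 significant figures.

n(Cu) = 0.217 / 63.55 = 0.003415 mol
Cu²⁺ + 2e⁻ → Cu, so n(e⁻) = 2 × 0.003415 = 0.006830 mol
Q = 0.006830 × 96485 = 659.0 C
I = Q / t = 659.0 / 1734 s = 0.380 A

0.380 A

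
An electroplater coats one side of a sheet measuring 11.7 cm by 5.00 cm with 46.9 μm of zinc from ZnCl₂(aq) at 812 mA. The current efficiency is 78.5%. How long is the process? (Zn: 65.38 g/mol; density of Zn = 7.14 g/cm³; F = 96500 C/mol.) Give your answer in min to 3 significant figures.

Plated area = 11.7 × 5.00 = 58.50 cm²
Volume = 58.50 × 46.9×10⁻⁴ cm = 0.2744 cm³
m(Zn) = 0.2744 × 7.14 = 1.959 g
n(Zn) = 1.959 / 65.38 = 0.02996 mol; n(e⁻) = 2 × 0.02996 = 0.05992 mol
Q = 0.05992 × 96500 / 0.785 = 7366 C
t = 7366 / 0.812 = 9071 s = 151 min

151 min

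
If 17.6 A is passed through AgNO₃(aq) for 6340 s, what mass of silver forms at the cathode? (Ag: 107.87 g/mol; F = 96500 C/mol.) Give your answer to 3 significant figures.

Q = 17.6 A × 6340 s = 1.116×10^5 C
n(e⁻) = Q/F = 1.116×10^5/96500 = 1.156 mol
Ag⁺ + e⁻ → Ag, so n(Ag) = 1.156 mol
m = 1.156 × 107.87 = 125 g

125 g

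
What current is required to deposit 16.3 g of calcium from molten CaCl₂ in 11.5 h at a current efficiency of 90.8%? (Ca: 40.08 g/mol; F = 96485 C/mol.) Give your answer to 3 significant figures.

n(Ca) = 16.3 / 40.08 = 0.4067 mol
Ca²⁺ + 2e⁻ → Ca, so n(e⁻) = 2 × 0.4067 = 0.8134 mol
Q = 0.8134 × 96485 / 0.908 = 86430 C
I = Q / t = 86430 / 41400 s = 2.09 A

2.09 A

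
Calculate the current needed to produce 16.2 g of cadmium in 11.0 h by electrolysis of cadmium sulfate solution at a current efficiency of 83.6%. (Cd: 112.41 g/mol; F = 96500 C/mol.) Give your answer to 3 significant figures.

n(Cd) = 16.2 / 112.41 = 0.1441 mol
Cd²⁺ + 2e⁻ → Cd, so n(e⁻) = 2 × 0.1441 = 0.2882 mol
Q = 0.2882 × 96500 / 0.836 = 33270 C
I = Q / t = 33270 / 39600 s = 0.840 A

0.840 A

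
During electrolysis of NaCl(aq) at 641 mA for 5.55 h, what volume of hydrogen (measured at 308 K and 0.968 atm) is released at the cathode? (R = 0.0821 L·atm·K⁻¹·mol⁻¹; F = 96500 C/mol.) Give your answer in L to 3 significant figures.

Charge passed = 0.641 × 19980 = 12810 C
Moles of electrons = 12810 / 96500 = 0.1327 mol
2H⁺ + 2e⁻ → H₂, so n(H₂) = 0.1327 / 2 = 0.06635 mol
V = nRT/P = 0.06635 × 0.0821 × 308 / 0.968 = 1.733 L

1.73 L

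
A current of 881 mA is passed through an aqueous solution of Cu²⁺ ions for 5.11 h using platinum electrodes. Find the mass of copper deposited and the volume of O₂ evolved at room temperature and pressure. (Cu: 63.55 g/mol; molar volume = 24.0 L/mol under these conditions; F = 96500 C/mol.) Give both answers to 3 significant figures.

Q = 0.881 × 18396 = 16210 C; n(e⁻) = 16210 / 96500 = 0.1680 mol
Cathode: Cu²⁺ + 2e⁻ → Cu → n(Cu) = 0.1680/2 = 0.08400 mol → 5.34 g
Anode: 2H₂O → O₂ + 4H⁺ + 4e⁻ → n(O₂) = 0.1680/4 = 0.04200 mol → 1.01 L

5.34 g Cu; 1.01 L O₂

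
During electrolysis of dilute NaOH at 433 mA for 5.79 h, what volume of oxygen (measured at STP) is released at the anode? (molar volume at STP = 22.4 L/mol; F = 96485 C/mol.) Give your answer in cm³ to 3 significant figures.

524 cm³

Charge passed = 0.433 × 20844 = 9025 C
n(e⁻) = 9025 / 96485 = 0.09354 mol
2H₂O → O₂ + 4H⁺ + 4e⁻, so n(O₂) = 0.09354 / 4 = 0.02339 mol
V = 0.02339 × 22.4 = 0.5239 L
= 524 cm³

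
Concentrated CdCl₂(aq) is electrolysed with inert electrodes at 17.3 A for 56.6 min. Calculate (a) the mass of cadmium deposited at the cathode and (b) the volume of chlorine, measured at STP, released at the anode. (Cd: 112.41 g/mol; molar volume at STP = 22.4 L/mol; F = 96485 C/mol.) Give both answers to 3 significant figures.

Q = 17.3 × 3396 = 58750 C; n(e⁻) = 58750 / 96485 = 0.6089 mol
Cathode: Cd²⁺ + 2e⁻ → Cd → n(Cd) = 0.6089/2 = 0.3045 mol → 34.2 g
Anode: 2Cl⁻ → Cl₂ + 2e⁻ → n(Cl₂) = 0.6089/2 = 0.3045 mol → 6.82 L

34.2 g Cd; 6.82 L Cl₂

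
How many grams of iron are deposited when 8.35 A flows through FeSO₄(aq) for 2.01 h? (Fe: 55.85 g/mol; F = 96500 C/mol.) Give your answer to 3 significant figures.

17.5 g

Charge passed = 8.35 × 7236 = 60420 C
n(e⁻) = Q/F = 60420/96500 = 0.6261 mol
Fe²⁺ + 2e⁻ → Fe, so n(Fe) = 0.6261 / 2 = 0.3131 mol
m = 0.3131 × 55.85 = 17.5 g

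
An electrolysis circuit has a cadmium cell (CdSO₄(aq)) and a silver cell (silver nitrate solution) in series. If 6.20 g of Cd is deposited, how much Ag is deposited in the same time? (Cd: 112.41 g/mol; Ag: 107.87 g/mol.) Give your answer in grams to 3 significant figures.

n(Cd) = 6.20 / 112.41 = 0.05516 mol
Cd²⁺ + 2e⁻ → Cd, so n(e⁻) = 2 × 0.05516 = 0.1103 mol
Same current for the same time ⇒ same n(e⁻) = 0.1103 mol in both cells.
Ag⁺ + e⁻ → Ag, so n(Ag) = 0.1103 mol
m(Ag) = 0.1103 × 107.87 = 11.9 g

11.9 g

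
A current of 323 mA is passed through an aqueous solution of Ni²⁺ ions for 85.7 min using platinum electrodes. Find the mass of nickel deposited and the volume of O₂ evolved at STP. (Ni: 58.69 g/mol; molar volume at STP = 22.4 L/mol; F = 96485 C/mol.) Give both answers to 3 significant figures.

0.505 g Ni; 0.0964 L O₂

Q = 0.323 × 5142 = 1661 C; n(e⁻) = 1661 / 96485 = 0.01722 mol
Cathode: Ni²⁺ + 2e⁻ → Ni → n(Ni) = 0.01722/2 = 0.008610 mol → 0.505 g
Anode: 2H₂O → O₂ + 4H⁺ + 4e⁻ → n(O₂) = 0.01722/4 = 0.004305 mol → 0.0964 L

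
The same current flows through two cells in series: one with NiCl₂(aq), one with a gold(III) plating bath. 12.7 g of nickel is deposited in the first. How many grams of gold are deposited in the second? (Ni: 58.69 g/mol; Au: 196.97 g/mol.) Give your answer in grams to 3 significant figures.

28.4 g

n(Ni) = 12.7 / 58.69 = 0.2164 mol
Ni²⁺ + 2e⁻ → Ni, so n(e⁻) = 2 × 0.2164 = 0.4328 mol
The cells are in series, so the same charge (and hence the same n(e⁻) = 0.4328 mol) passes through both.
Au³⁺ + 3e⁻ → Au, so n(Au) = 0.4328 / 3 = 0.1443 mol
m(Au) = 0.1443 × 196.97 = 28.4 g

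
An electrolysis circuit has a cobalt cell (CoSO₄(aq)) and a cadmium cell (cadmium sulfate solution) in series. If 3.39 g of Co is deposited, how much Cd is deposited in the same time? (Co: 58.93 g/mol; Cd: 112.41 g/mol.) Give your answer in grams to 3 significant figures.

n(Co) = 3.39 / 58.93 = 0.05753 mol
Co²⁺ + 2e⁻ → Co, so n(e⁻) = 2 × 0.05753 = 0.1151 mol
Same current for the same time ⇒ same n(e⁻) = 0.1151 mol in both cells.
Cd²⁺ + 2e⁻ → Cd, so n(Cd) = 0.1151 / 2 = 0.05755 mol
m(Cd) = 0.05755 × 112.41 = 6.47 g

6.47 g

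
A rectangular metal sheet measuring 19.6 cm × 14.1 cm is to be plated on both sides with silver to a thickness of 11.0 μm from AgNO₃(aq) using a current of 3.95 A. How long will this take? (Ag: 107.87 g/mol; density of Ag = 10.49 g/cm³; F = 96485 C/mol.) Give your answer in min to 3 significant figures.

24.1 min

Plated area = 2 × 19.6 × 14.1 = 552.7 cm²
Volume = 552.7 × 11.0×10⁻⁴ cm = 0.6080 cm³
m(Ag) = 0.6080 × 10.49 = 6.378 g
n(Ag) = 6.378 / 107.87 = 0.05913 mol; n(e⁻) = 0.05913 mol
Q = 0.05913 × 96485 = 5705 C
t = 5705 / 3.95 = 1444 s = 24.1 min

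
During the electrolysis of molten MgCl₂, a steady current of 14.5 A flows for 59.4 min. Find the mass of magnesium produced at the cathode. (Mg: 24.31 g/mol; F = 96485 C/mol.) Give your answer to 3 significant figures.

Q = 14.5 A × 3564 s = 51680 C
n(e⁻) = Q/F = 51680/96485 = 0.5356 mol
Mg²⁺ + 2e⁻ → Mg, so n(Mg) = 0.5356 / 2 = 0.2678 mol
m = 0.2678 × 24.31 = 6.51 g

6.51 g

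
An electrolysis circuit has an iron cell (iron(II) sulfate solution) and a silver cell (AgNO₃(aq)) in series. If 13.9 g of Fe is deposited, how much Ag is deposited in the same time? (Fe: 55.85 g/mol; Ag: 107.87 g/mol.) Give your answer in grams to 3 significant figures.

n(Fe) = 13.9 / 55.85 = 0.2489 mol
Fe²⁺ + 2e⁻ → Fe, so n(e⁻) = 2 × 0.2489 = 0.4978 mol
The cells are in series, so the same charge (and hence the same n(e⁻) = 0.4978 mol) passes through both.
Ag⁺ + e⁻ → Ag, so n(Ag) = 0.4978 mol
m(Ag) = 0.4978 × 107.87 = 53.7 g

53.7 g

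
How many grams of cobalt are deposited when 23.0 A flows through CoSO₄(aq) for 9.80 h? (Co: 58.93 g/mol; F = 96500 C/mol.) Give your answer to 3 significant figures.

Charge passed = 23.0 × 35280 = 8.114×10^5 C
n(e⁻) = 8.114×10^5 / 96500 = 8.408 mol
Co²⁺ + 2e⁻ → Co, so n(Co) = 8.408 / 2 = 4.204 mol
m = 4.204 × 58.93 = 248 g

248 g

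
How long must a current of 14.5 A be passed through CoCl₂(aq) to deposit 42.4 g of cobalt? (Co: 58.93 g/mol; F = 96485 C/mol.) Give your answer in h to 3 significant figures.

2.66 h

n(Co) = 42.4 / 58.93 = 0.7195 mol
Co²⁺ + 2e⁻ → Co, so n(e⁻) = 2 × 0.7195 = 1.439 mol
Q = 1.439 × 96485 = 1.388×10^5 C
t = Q / I = 1.388×10^5 / 14.5 = 9572 s = 2.66 h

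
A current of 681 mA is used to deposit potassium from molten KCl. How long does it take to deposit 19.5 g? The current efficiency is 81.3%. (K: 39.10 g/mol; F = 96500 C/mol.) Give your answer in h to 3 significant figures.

n(K) = 19.5 / 39.10 = 0.4987 mol
K⁺ + e⁻ → K, so n(e⁻) = 0.4987 mol
Q = 0.4987 × 96500 / 0.813 = 59190 C
t = Q / I = 59190 / 0.681 = 86920 s = 24.1 h

24.1 h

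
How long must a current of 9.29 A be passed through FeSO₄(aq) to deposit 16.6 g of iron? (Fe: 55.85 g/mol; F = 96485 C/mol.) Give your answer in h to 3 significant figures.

1.71 h

n(Fe) = 16.6 / 55.85 = 0.2972 mol
Fe²⁺ + 2e⁻ → Fe, so n(e⁻) = 2 × 0.2972 = 0.5944 mol
Q = 0.5944 × 96485 = 57350 C
t = Q / I = 57350 / 9.29 = 6173 s = 1.71 h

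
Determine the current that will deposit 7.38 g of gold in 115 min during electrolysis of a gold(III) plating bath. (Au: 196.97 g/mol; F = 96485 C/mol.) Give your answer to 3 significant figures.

n(Au) = 7.38 / 196.97 = 0.03747 mol
Au³⁺ + 3e⁻ → Au, so n(e⁻) = 3 × 0.03747 = 0.1124 mol
Q = 0.1124 × 96485 = 10840 C
I = Q / t = 10840 / 6900 s = 1.57 A

1.57 A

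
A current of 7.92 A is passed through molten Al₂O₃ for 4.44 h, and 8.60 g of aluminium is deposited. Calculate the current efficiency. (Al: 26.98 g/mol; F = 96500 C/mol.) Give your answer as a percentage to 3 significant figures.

Q = 7.92 × 15984 = 1.266×10^5 C
n(e⁻) = 1.266×10^5 / 96500 = 1.312 mol
Al³⁺ + 3e⁻ → Al, so theoretical n(Al) = 0.4373 mol → 11.80 g
Efficiency = 8.60 / 11.80 = 0.7288 = 72.9%

72.9%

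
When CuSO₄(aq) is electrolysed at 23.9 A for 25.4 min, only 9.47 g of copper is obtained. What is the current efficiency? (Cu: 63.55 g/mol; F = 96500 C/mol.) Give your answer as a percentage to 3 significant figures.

Q = 23.9 × 1524 = 36420 C
n(e⁻) = 36420 / 96500 = 0.3774 mol
Cu²⁺ + 2e⁻ → Cu, so theoretical n(Cu) = 0.1887 mol → 11.99 g
Efficiency = 9.47 / 11.99 = 0.7898 = 79.0%

79.0%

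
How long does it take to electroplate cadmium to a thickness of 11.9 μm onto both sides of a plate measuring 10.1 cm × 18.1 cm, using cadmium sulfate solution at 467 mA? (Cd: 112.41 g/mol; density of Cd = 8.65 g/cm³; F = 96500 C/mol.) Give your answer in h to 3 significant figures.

Plated area = 2 × 10.1 × 18.1 = 365.6 cm²
Volume = 365.6 × 11.9×10⁻⁴ cm = 0.4351 cm³
m(Cd) = 0.4351 × 8.65 = 3.764 g
n(Cd) = 3.764 / 112.41 = 0.03348 mol; n(e⁻) = 2 × 0.03348 = 0.06696 mol
Q = 0.06696 × 96500 = 6462 C
t = 6462 / 0.467 = 13840 s = 3.84 h

3.84 h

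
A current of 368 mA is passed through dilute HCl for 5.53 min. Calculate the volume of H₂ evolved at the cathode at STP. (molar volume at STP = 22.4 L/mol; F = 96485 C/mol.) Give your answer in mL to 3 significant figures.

14.2 mL

Q = 0.368 A × 331.8 s = 122.1 C
n(e⁻) = 122.1 / 96485 = 0.001265 mol
2H⁺ + 2e⁻ → H₂, so n(H₂) = 0.001265 / 2 = 6.325×10^-4 mol
V = 6.325×10^-4 × 22.4 = 0.01417 L
= 14.2 mL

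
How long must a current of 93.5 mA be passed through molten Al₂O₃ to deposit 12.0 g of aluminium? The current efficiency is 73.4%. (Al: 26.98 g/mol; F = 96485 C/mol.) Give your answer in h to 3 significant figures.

521 h

n(Al) = 12.0 / 26.98 = 0.4448 mol
Al³⁺ + 3e⁻ → Al, so n(e⁻) = 3 × 0.4448 = 1.334 mol
Q = 1.334 × 96485 / 0.734 = 1.754×10^5 C
t = Q / I = 1.754×10^5 / 0.0935 = 1.876×10^6 s = 521 h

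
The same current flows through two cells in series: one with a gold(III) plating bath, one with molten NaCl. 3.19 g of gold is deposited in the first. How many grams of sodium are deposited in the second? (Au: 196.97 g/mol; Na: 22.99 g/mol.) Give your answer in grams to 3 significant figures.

1.12 g

n(Au) = 3.19 / 196.97 = 0.01620 mol
Au³⁺ + 3e⁻ → Au, so n(e⁻) = 3 × 0.01620 = 0.04860 mol
Since the cells are in series, n(e⁻) in the Na cell is also 0.04860 mol.
Na⁺ + e⁻ → Na, so n(Na) = 0.04860 mol
m(Na) = 0.04860 × 22.99 = 1.12 g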